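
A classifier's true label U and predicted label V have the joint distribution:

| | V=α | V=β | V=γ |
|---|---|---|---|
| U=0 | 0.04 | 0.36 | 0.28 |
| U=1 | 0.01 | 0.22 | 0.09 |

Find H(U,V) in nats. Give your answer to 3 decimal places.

1.449 nats

H(U,V) = −Σ p(x,y)·ln p(x,y) over all 6 cells.
  cell (0,α): −0.04·ln0.04 = 0.1288
  cell (0,β): −0.36·ln0.36 = 0.3678
  cell (0,γ): −0.28·ln0.28 = 0.3564
  cell (1,α): −0.01·ln0.01 = 0.0461
  cell (1,β): −0.22·ln0.22 = 0.3331
  cell (1,γ): −0.09·ln0.09 = 0.2167
Sum = 1.449 nats.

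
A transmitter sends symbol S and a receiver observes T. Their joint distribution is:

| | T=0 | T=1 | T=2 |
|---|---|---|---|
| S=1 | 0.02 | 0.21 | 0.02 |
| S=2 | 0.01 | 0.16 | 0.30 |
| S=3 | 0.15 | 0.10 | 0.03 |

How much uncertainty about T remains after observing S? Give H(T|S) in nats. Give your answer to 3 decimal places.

Chain rule: H(T|S) = H(S,T) − H(S).
Marginals: p(S) = (0.2500, 0.4700, 0.2800), p(T) = (0.1800, 0.4700, 0.3500).
H(S,T) = 1.8047 nats; H(S) = 1.0579 nats.
H(T|S) = 1.8047 − 1.0579 = 0.747 nats.

0.747 nats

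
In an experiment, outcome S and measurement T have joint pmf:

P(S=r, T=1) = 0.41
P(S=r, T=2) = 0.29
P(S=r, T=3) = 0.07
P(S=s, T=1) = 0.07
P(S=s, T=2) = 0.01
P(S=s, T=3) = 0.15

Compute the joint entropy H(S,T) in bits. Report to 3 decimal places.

H(S,T) = −Σ p(x,y)·log₂ p(x,y) over all 6 cells.
  cell (r,1): −0.41·log₂0.41 = 0.5274
  cell (r,2): −0.29·log₂0.29 = 0.5179
  cell (r,3): −0.07·log₂0.07 = 0.2686
  cell (s,1): −0.07·log₂0.07 = 0.2686
  cell (s,2): −0.01·log₂0.01 = 0.0664
  cell (s,3): −0.15·log₂0.15 = 0.4105
Sum = 2.059 bits.

2.059 bits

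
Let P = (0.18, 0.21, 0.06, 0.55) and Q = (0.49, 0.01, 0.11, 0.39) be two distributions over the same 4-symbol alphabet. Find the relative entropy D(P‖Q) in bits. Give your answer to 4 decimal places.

0.8826 bits

D(P‖Q) = Σ p·log₂(p/q).
  0.18·log₂(0.18/0.49) = -0.26006
  0.21·log₂(0.21/0.01) = 0.92239
  0.06·log₂(0.06/0.11) = -0.05247
  0.55·log₂(0.55/0.39) = 0.27278
D(P‖Q) = 0.8826 bits.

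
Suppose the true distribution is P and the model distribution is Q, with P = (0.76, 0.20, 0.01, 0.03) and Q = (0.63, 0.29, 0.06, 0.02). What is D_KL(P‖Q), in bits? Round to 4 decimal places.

D(P‖Q) = Σ p·log₂(p/q).
  0.76·log₂(0.76/0.63) = 0.20569
  0.20·log₂(0.20/0.29) = -0.10721
  0.01·log₂(0.01/0.06) = -0.02585
  0.03·log₂(0.03/0.02) = 0.01755
D(P‖Q) = 0.0902 bits.

0.0902 bits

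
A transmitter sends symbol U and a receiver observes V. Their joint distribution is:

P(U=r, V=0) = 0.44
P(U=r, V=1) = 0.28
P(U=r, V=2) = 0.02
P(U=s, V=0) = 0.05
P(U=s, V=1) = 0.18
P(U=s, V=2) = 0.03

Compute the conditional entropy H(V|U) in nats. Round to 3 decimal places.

0.786 nats

Chain rule: H(V|U) = H(U,V) − H(U).
Marginals: p(U) = (0.7400, 0.2600), p(V) = (0.4900, 0.4600, 0.0500).
H(U,V) = 1.3595 nats; H(U) = 0.5731 nats.
H(V|U) = 1.3595 − 0.5731 = 0.786 nats.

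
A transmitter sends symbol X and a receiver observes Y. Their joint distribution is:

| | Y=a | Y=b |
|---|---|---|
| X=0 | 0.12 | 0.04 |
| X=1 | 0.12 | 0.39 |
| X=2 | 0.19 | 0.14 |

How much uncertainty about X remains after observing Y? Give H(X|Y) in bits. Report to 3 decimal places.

1.316 bits

Chain rule: H(X|Y) = H(X,Y) − H(Y).
Marginals: p(X) = (0.1600, 0.5100, 0.3300), p(Y) = (0.4300, 0.5700).
H(X,Y) = 2.3020 bits; H(Y) = 0.9858 bits.
H(X|Y) = 2.3020 − 0.9858 = 1.316 bits.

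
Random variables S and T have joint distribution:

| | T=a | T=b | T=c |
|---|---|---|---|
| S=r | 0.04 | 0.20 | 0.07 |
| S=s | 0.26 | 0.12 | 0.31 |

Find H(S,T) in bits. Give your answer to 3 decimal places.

H(S,T) = −Σ p(x,y)·log₂ p(x,y) over all 6 cells.
  cell (r,a): −0.04·log₂0.04 = 0.1858
  cell (r,b): −0.20·log₂0.20 = 0.4644
  cell (r,c): −0.07·log₂0.07 = 0.2686
  cell (s,a): −0.26·log₂0.26 = 0.5053
  cell (s,b): −0.12·log₂0.12 = 0.3671
  cell (s,c): −0.31·log₂0.31 = 0.5238
Sum = 2.315 bits.

2.315 bits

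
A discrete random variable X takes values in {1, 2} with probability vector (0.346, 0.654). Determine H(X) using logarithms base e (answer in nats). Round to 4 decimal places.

0.6449 nats

H(X) = −Σ p·ln p.
  −(0.346)·ln(0.346) = 0.36722
  −(0.654)·ln(0.654) = 0.27772
Sum: 0.36722 + 0.27772 = 0.6449 nats.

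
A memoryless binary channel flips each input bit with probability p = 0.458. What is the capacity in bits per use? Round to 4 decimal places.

0.0051 bits

Binary symmetric channel: C = 1 − h₂(ε) where h₂ is the binary entropy function.
h₂(0.458) = −0.458·log₂0.458 − 0.542·log₂0.542 = 0.9949.
C = 1 − 0.9949 = 0.0051 bits per channel use.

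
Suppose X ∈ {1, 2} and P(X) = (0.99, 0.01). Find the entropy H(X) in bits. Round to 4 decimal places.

H(X) = −Σ p·log₂ p.
  −(0.99)·log₂(0.99) = 0.01435
  −(0.01)·log₂(0.01) = 0.06644
Sum: 0.01435 + 0.06644 = 0.0808 bits.

0.0808 bits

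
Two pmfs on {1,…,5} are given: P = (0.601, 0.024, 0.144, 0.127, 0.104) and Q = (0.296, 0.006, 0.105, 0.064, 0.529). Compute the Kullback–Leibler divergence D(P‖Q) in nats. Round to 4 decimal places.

D(P‖Q) = Σ p·ln(p/q).
  0.601·ln(0.601/0.296) = 0.42565
  0.024·ln(0.024/0.006) = 0.03327
  0.144·ln(0.144/0.105) = 0.04548
  0.127·ln(0.127/0.064) = 0.08703
  0.104·ln(0.104/0.529) = -0.16917
D(P‖Q) = 0.4223 nats.

0.4223 nats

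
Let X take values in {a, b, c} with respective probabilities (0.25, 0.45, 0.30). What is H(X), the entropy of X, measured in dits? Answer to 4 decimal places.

0.4634 dits

H(X) = −Σ p·log₁₀ p.
  −(0.25)·log₁₀(0.25) = 0.15051
  −(0.45)·log₁₀(0.45) = 0.15605
  −(0.30)·log₁₀(0.30) = 0.15686
Sum: 0.15051 + 0.15605 + 0.15686 = 0.4634 dits.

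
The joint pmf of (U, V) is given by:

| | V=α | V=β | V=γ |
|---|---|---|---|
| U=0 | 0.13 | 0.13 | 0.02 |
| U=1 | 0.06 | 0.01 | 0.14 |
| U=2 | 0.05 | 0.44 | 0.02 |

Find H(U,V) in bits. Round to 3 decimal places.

H(U,V) = −Σ p(x,y)·log₂ p(x,y) over all 9 cells.
  cell (0,α): −0.13·log₂0.13 = 0.3826
  cell (0,β): −0.13·log₂0.13 = 0.3826
  cell (0,γ): −0.02·log₂0.02 = 0.1129
  cell (1,α): −0.06·log₂0.06 = 0.2435
  cell (1,β): −0.01·log₂0.01 = 0.0664
  cell (1,γ): −0.14·log₂0.14 = 0.3971
  cell (2,α): −0.05·log₂0.05 = 0.2161
  cell (2,β): −0.44·log₂0.44 = 0.5211
  cell (2,γ): −0.02·log₂0.02 = 0.1129
Sum = 2.435 bits.

2.435 bits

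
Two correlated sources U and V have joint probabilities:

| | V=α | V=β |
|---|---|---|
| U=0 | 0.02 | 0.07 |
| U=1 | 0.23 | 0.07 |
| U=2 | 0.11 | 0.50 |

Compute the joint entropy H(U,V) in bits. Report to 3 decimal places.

H(U,V) = −Σ p(x,y)·log₂ p(x,y) over all 6 cells.
  cell (0,α): −0.02·log₂0.02 = 0.1129
  cell (0,β): −0.07·log₂0.07 = 0.2686
  cell (1,α): −0.23·log₂0.23 = 0.4877
  cell (1,β): −0.07·log₂0.07 = 0.2686
  cell (2,α): −0.11·log₂0.11 = 0.3503
  cell (2,β): −0.50·log₂0.50 = 0.5000
Sum = 1.988 bits.

1.988 bits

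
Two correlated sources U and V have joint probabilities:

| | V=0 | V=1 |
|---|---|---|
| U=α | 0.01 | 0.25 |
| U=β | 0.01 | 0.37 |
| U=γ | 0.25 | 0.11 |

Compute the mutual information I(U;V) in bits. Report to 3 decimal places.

0.394 bits

Marginals: p(U) = (0.2600, 0.3800, 0.3600), p(V) = (0.2700, 0.7300).
I(U;V) = Σ p(x,y)·log₂[p(x,y)/(p(x)p(y))].
  (α,0): 0.01·log₂(0.1425) = -0.0281
  (α,1): 0.25·log₂(1.3172) = 0.0994
  (β,0): 0.01·log₂(0.0975) = -0.0336
  (β,1): 0.37·log₂(1.3338) = 0.1538
  (γ,0): 0.25·log₂(2.5720) = 0.3407
  (γ,1): 0.11·log₂(0.4186) = -0.1382
Sum = 0.394 bits.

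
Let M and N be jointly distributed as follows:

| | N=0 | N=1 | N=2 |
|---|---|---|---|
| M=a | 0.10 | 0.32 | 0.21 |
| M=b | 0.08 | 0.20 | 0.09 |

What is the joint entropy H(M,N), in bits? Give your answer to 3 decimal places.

2.400 bits

H(M,N) = −Σ p(x,y)·log₂ p(x,y) over all 6 cells.
  cell (a,0): −0.10·log₂0.10 = 0.3322
  cell (a,1): −0.32·log₂0.32 = 0.5260
  cell (a,2): −0.21·log₂0.21 = 0.4728
  cell (b,0): −0.08·log₂0.08 = 0.2915
  cell (b,1): −0.20·log₂0.20 = 0.4644
  cell (b,2): −0.09·log₂0.09 = 0.3127
Sum = 2.400 bits.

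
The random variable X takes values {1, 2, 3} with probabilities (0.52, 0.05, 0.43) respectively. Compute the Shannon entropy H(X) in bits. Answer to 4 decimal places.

1.2302 bits

H(X) = −Σ p·log₂ p.
  −(0.52)·log₂(0.52) = 0.49058
  −(0.05)·log₂(0.05) = 0.21610
  −(0.43)·log₂(0.43) = 0.52356
Sum: 0.49058 + 0.21610 + 0.52356 = 1.2302 bits.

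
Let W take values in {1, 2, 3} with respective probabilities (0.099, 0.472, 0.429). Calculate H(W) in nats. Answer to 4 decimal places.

H(W) = −Σ p·ln p.
  −(0.099)·ln(0.099) = 0.22895
  −(0.472)·ln(0.472) = 0.35437
  −(0.429)·ln(0.429) = 0.36306
Sum: 0.22895 + 0.35437 + 0.36306 = 0.9464 nats.

0.9464 nats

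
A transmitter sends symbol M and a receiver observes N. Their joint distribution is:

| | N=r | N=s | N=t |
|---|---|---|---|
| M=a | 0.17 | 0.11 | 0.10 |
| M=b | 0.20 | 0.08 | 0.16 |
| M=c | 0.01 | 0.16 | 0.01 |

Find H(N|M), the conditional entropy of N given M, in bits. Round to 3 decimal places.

1.355 bits

Chain rule: H(N|M) = H(M,N) − H(M).
Marginals: p(M) = (0.3800, 0.4400, 0.1800), p(N) = (0.3800, 0.3500, 0.2700).
H(M,N) = 2.8519 bits; H(M) = 1.4969 bits.
H(N|M) = 2.8519 − 1.4969 = 1.355 bits.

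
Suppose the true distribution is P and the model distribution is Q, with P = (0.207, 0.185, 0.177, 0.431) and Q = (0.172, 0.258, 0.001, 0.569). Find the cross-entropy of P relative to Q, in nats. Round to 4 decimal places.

2.0807 nats

H(P,Q) = −Σ p·ln q.
  −0.207·ln(0.172) = 0.36437
  −0.185·ln(0.258) = 0.25064
  −0.177·ln(0.001) = 1.22267
  −0.431·ln(0.569) = 0.24303
H(P,Q) = 2.0807 nats.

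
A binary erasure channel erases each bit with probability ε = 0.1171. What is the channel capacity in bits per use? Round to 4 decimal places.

0.8829 bits

Binary erasure channel: capacity C = 1 − ε.
C = 1 − 0.1171 = 0.8829 bits per channel use.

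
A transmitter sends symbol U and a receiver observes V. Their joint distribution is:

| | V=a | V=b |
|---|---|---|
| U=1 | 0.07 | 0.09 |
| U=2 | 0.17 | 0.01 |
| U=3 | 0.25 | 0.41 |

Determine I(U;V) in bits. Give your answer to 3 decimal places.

Marginals: p(U) = (0.1600, 0.1800, 0.6600), p(V) = (0.4900, 0.5100).
I(U;V) = Σ p(x,y)·log₂[p(x,y)/(p(x)p(y))].
  (1,a): 0.07·log₂(0.8929) = -0.0114
  (1,b): 0.09·log₂(1.1029) = 0.0127
  (2,a): 0.17·log₂(1.9274) = 0.1609
  (2,b): 0.01·log₂(0.1089) = -0.0320
  (3,a): 0.25·log₂(0.7730) = -0.0928
  (3,b): 0.41·log₂(1.2181) = 0.1167
Sum = 0.154 bits.

0.154 bits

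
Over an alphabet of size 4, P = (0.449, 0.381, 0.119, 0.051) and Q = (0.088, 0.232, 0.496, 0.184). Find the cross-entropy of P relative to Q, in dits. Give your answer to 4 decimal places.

H(P,Q) = −Σ p·log₁₀ q.
  −0.449·log₁₀(0.088) = 0.47393
  −0.381·log₁₀(0.232) = 0.24175
  −0.119·log₁₀(0.496) = 0.03624
  −0.051·log₁₀(0.184) = 0.03749
H(P,Q) = 0.7894 dits.

0.7894 dits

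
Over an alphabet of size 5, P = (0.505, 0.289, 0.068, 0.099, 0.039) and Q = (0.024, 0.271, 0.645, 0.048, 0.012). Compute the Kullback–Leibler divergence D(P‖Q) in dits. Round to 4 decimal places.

D(P‖Q) = Σ p·log₁₀(p/q).
  0.505·log₁₀(0.505/0.024) = 0.66816
  0.289·log₁₀(0.289/0.271) = 0.00807
  0.068·log₁₀(0.068/0.645) = -0.06644
  0.099·log₁₀(0.099/0.048) = 0.03113
  0.039·log₁₀(0.039/0.012) = 0.01996
D(P‖Q) = 0.6609 dits.

0.6609 dits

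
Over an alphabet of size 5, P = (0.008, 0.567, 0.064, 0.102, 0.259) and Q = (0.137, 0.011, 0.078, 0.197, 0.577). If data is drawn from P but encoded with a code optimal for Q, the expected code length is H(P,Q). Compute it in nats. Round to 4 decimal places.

3.0444 nats

H(P,Q) = −Σ p·ln q.
  −0.008·ln(0.137) = 0.01590
  −0.567·ln(0.011) = 2.55709
  −0.064·ln(0.078) = 0.16327
  −0.102·ln(0.197) = 0.16570
  −0.259·ln(0.577) = 0.14243
H(P,Q) = 3.0444 nats.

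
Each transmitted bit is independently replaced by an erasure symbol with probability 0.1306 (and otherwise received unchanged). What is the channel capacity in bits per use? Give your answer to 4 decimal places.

0.8694 bits

Binary erasure channel: capacity C = 1 − ε.
C = 1 − 0.1306 = 0.8694 bits per channel use.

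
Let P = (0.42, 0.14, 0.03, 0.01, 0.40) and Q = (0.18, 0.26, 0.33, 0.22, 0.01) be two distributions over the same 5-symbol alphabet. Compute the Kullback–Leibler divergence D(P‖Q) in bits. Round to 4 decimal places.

D(P‖Q) = Σ p·log₂(p/q).
  0.42·log₂(0.42/0.18) = 0.51340
  0.14·log₂(0.14/0.26) = -0.12503
  0.03·log₂(0.03/0.33) = -0.10378
  0.01·log₂(0.01/0.22) = -0.04459
  0.40·log₂(0.40/0.01) = 2.12877
D(P‖Q) = 2.3688 bits.

2.3688 bits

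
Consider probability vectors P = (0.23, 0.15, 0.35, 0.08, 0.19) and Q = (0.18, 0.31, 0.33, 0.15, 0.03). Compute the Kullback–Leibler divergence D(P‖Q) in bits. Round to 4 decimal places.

0.3874 bits

D(P‖Q) = Σ p·log₂(p/q).
  0.23·log₂(0.23/0.18) = 0.08134
  0.15·log₂(0.15/0.31) = -0.15710
  0.35·log₂(0.35/0.33) = 0.02971
  0.08·log₂(0.08/0.15) = -0.07255
  0.19·log₂(0.19/0.03) = 0.50596
D(P‖Q) = 0.3874 bits.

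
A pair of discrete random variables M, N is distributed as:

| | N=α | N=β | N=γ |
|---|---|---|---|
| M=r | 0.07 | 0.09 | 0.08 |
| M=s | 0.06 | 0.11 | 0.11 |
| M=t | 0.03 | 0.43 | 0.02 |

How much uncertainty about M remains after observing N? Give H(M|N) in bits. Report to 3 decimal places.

Marginals: p(M) = (0.2400, 0.2800, 0.4800), p(N) = (0.1600, 0.6300, 0.2100).
H(M|N) = Σ p(N) · H(M|N=·).
  N=α: p=0.1600, H(M|N=α) = 1.5052
  N=β: p=0.6300, H(M|N=β) = 1.2168
  N=γ: p=0.2100, H(M|N=γ) = 1.3421
Weighted sum = 1.289 bits.

1.289 bits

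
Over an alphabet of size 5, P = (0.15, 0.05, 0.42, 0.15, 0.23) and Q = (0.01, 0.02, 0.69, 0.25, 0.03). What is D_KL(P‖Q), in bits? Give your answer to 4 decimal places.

0.9167 bits

D(P‖Q) = Σ p·log₂(p/q).
  0.15·log₂(0.15/0.01) = 0.58603
  0.05·log₂(0.05/0.02) = 0.06610
  0.42·log₂(0.42/0.69) = -0.30081
  0.15·log₂(0.15/0.25) = -0.11054
  0.23·log₂(0.23/0.03) = 0.67588
D(P‖Q) = 0.9167 bits.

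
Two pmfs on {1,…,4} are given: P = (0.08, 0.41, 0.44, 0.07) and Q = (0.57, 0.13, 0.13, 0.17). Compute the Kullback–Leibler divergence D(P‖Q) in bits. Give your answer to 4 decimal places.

1.1371 bits

D(P‖Q) = Σ p·log₂(p/q).
  0.08·log₂(0.08/0.57) = -0.22663
  0.41·log₂(0.41/0.13) = 0.67942
  0.44·log₂(0.44/0.13) = 0.77396
  0.07·log₂(0.07/0.17) = -0.08961
D(P‖Q) = 1.1371 bits.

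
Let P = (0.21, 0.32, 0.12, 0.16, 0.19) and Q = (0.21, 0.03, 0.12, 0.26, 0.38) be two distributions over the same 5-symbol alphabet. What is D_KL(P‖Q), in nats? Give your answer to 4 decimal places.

D(P‖Q) = Σ p·ln(p/q).
  0.21·ln(0.21/0.21) = 0.00000
  0.32·ln(0.32/0.03) = 0.75748
  0.12·ln(0.12/0.12) = 0.00000
  0.16·ln(0.16/0.26) = -0.07768
  0.19·ln(0.19/0.38) = -0.13170
D(P‖Q) = 0.5481 nats.

0.5481 nats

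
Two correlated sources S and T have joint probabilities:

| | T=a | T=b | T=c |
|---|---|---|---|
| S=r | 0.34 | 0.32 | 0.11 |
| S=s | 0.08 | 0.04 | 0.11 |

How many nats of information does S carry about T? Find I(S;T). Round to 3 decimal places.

0.057 nats

Marginals: p(S) = (0.7700, 0.2300), p(T) = (0.4200, 0.3600, 0.2200).
I(S;T) = Σ p(x,y)·ln[p(x,y)/(p(x)p(y))].
  (r,a): 0.34·ln(1.0513) = 0.0170
  (r,b): 0.32·ln(1.1544) = 0.0459
  (r,c): 0.11·ln(0.6494) = -0.0475
  (s,a): 0.08·ln(0.8282) = -0.0151
  (s,b): 0.04·ln(0.4831) = -0.0291
  (s,c): 0.11·ln(2.1739) = 0.0854
Sum = 0.057 nats.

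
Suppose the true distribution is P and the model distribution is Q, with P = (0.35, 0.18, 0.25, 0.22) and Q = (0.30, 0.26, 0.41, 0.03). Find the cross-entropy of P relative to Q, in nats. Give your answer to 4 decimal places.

H(P,Q) = −Σ p·ln q.
  −0.35·ln(0.30) = 0.42139
  −0.18·ln(0.26) = 0.24247
  −0.25·ln(0.41) = 0.22290
  −0.22·ln(0.03) = 0.77144
H(P,Q) = 1.6582 nats.

1.6582 nats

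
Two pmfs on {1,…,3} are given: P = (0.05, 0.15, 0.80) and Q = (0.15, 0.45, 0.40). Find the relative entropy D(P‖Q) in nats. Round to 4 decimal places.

0.3348 nats

D(P‖Q) = Σ p·ln(p/q).
  0.05·ln(0.05/0.15) = -0.05493
  0.15·ln(0.15/0.45) = -0.16479
  0.80·ln(0.80/0.40) = 0.55452
D(P‖Q) = 0.3348 nats.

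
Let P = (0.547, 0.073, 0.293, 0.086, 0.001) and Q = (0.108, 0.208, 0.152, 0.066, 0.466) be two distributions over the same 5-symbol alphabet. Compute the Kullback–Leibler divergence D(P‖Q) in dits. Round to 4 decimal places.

0.4429 dits

D(P‖Q) = Σ p·log₁₀(p/q).
  0.547·log₁₀(0.547/0.108) = 0.38540
  0.073·log₁₀(0.073/0.208) = -0.03320
  0.293·log₁₀(0.293/0.152) = 0.08351
  0.086·log₁₀(0.086/0.066) = 0.00989
  0.001·log₁₀(0.001/0.466) = -0.00267
D(P‖Q) = 0.4429 dits.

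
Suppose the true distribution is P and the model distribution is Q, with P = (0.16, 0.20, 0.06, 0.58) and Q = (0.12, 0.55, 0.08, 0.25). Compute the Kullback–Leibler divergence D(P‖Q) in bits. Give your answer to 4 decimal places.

0.4538 bits

D(P‖Q) = Σ p·log₂(p/q).
  0.16·log₂(0.16/0.12) = 0.06641
  0.20·log₂(0.20/0.55) = -0.29189
  0.06·log₂(0.06/0.08) = -0.02490
  0.58·log₂(0.58/0.25) = 0.70419
D(P‖Q) = 0.4538 bits.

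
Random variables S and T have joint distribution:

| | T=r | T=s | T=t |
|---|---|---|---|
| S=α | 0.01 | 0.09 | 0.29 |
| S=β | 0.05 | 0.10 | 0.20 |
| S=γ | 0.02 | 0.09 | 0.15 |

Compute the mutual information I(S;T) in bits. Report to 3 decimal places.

0.037 bits

Marginals: p(S) = (0.3900, 0.3500, 0.2600), p(T) = (0.0800, 0.2800, 0.6400).
I(S;T) = Σ p(x,y)·log₂[p(x,y)/(p(x)p(y))].
  (α,r): 0.01·log₂(0.3205) = -0.0164
  (α,s): 0.09·log₂(0.8242) = -0.0251
  (α,t): 0.29·log₂(1.1619) = 0.0628
  (β,r): 0.05·log₂(1.7857) = 0.0418
  (β,s): 0.10·log₂(1.0204) = 0.0029
  (β,t): 0.20·log₂(0.8929) = -0.0327
  (γ,r): 0.02·log₂(0.9615) = -0.0011
  (γ,s): 0.09·log₂(1.2363) = 0.0275
  (γ,t): 0.15·log₂(0.9014) = -0.0225
Sum = 0.037 bits.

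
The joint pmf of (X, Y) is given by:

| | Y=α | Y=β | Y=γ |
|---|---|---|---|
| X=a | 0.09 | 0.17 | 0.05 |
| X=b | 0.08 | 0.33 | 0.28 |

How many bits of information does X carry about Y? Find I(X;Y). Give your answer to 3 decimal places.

Marginals: p(X) = (0.3100, 0.6900), p(Y) = (0.1700, 0.5000, 0.3300).
I(X;Y) = H(X) + H(Y) − H(X,Y).
H(X) = 0.8932, H(Y) = 1.4624, H(X,Y) = 2.2969.
I(X;Y) = 0.8932 + 1.4624 − 2.2969 = 0.059 bits.

0.059 bits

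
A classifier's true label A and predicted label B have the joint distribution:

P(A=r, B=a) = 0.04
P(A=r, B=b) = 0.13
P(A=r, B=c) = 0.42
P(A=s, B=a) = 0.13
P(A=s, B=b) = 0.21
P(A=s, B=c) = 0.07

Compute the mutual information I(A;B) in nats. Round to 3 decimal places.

Marginals: p(A) = (0.5900, 0.4100), p(B) = (0.1700, 0.3400, 0.4900).
I(A;B) = Σ p(x,y)·ln[p(x,y)/(p(x)p(y))].
  (r,a): 0.04·ln(0.3988) = -0.0368
  (r,b): 0.13·ln(0.6481) = -0.0564
  (r,c): 0.42·ln(1.4528) = 0.1569
  (s,a): 0.13·ln(1.8651) = 0.0810
  (s,b): 0.21·ln(1.5065) = 0.0860
  (s,c): 0.07·ln(0.3484) = -0.0738
Sum = 0.157 nats.

0.157 nats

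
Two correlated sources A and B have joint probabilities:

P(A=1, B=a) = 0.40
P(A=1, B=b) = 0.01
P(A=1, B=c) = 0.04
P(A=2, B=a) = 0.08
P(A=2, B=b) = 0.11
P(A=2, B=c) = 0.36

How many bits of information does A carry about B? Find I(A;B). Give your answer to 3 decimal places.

Marginals: p(A) = (0.4500, 0.5500), p(B) = (0.4800, 0.1200, 0.4000).
I(A;B) = Σ p(x,y)·log₂[p(x,y)/(p(x)p(y))].
  (1,a): 0.40·log₂(1.8519) = 0.3556
  (1,b): 0.01·log₂(0.1852) = -0.0243
  (1,c): 0.04·log₂(0.2222) = -0.0868
  (2,a): 0.08·log₂(0.3030) = -0.1378
  (2,b): 0.11·log₂(1.6667) = 0.0811
  (2,c): 0.36·log₂(1.6364) = 0.2558
Sum = 0.444 bits.

0.444 bits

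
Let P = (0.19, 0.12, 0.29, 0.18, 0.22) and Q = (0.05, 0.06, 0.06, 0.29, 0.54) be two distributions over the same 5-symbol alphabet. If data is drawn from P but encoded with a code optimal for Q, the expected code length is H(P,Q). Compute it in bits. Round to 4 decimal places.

3.0023 bits

H(P,Q) = −Σ p·log₂ q.
  −0.19·log₂(0.05) = 0.82117
  −0.12·log₂(0.06) = 0.48707
  −0.29·log₂(0.06) = 1.17708
  −0.18·log₂(0.29) = 0.32146
  −0.22·log₂(0.54) = 0.19557
H(P,Q) = 3.0023 bits.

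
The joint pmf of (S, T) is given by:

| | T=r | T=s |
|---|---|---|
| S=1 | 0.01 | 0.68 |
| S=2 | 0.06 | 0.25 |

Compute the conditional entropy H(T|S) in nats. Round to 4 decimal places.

Chain rule: H(T|S) = H(S,T) − H(S).
Marginals: p(S) = (0.6900, 0.3100), p(T) = (0.0700, 0.9300).
H(S,T) = 0.8237 nats; H(S) = 0.6191 nats.
H(T|S) = 0.8237 − 0.6191 = 0.2046 nats.

0.2046 nats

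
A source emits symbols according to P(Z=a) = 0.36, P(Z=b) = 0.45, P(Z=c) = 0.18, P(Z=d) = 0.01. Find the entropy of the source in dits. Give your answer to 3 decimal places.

H(Z) = −Σ p·log₁₀ p.
  −(0.36)·log₁₀(0.36) = 0.1597
  −(0.45)·log₁₀(0.45) = 0.1561
  −(0.18)·log₁₀(0.18) = 0.1341
  −(0.01)·log₁₀(0.01) = 0.0200
Sum: 0.1597 + 0.1561 + 0.1341 + 0.0200 = 0.470 dits.

0.470 dits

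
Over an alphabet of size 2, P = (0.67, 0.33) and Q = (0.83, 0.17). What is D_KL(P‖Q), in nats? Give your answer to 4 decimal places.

D(P‖Q) = Σ p·ln(p/q).
  0.67·ln(0.67/0.83) = -0.14348
  0.33·ln(0.33/0.17) = 0.21889
D(P‖Q) = 0.0754 nats.

0.0754 nats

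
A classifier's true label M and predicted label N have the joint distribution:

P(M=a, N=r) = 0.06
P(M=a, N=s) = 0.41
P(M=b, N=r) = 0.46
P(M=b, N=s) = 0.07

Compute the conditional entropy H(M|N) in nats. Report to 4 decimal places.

Chain rule: H(M|N) = H(M,N) − H(N).
Marginals: p(M) = (0.4700, 0.5300), p(N) = (0.5200, 0.4800).
H(M,N) = 1.0777 nats; H(N) = 0.6923 nats.
H(M|N) = 1.0777 − 0.6923 = 0.3854 nats.

0.3854 nats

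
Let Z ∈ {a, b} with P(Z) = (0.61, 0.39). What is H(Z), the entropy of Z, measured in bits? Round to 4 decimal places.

0.9648 bits

H(Z) = −Σ p·log₂ p.
  −(0.61)·log₂(0.61) = 0.43500
  −(0.39)·log₂(0.39) = 0.52980
Sum: 0.43500 + 0.52980 = 0.9648 bits.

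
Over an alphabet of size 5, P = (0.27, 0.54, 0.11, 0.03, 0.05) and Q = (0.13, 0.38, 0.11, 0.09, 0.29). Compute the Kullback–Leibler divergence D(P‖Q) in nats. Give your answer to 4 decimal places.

D(P‖Q) = Σ p·ln(p/q).
  0.27·ln(0.27/0.13) = 0.19734
  0.54·ln(0.54/0.38) = 0.18975
  0.11·ln(0.11/0.11) = 0.00000
  0.03·ln(0.03/0.09) = -0.03296
  0.05·ln(0.05/0.29) = -0.08789
D(P‖Q) = 0.2662 nats.

0.2662 nats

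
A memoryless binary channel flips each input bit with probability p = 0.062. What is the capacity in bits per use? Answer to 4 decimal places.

Binary symmetric channel: C = 1 − h₂(ε) where h₂ is the binary entropy function.
h₂(0.062) = −0.062·log₂0.062 − 0.938·log₂0.938 = 0.3353.
C = 1 − 0.3353 = 0.6647 bits per channel use.

0.6647 bits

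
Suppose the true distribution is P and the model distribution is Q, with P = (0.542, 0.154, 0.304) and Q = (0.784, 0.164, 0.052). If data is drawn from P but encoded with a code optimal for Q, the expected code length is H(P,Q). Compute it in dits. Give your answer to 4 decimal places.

H(P,Q) = −Σ p·log₁₀ q.
  −0.542·log₁₀(0.784) = 0.05728
  −0.154·log₁₀(0.164) = 0.12091
  −0.304·log₁₀(0.052) = 0.39033
H(P,Q) = 0.5685 dits.

0.5685 dits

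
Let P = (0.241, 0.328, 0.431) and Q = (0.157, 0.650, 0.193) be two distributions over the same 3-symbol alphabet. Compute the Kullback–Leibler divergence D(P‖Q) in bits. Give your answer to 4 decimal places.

0.3249 bits

D(P‖Q) = Σ p·log₂(p/q).
  0.241·log₂(0.241/0.157) = 0.14900
  0.328·log₂(0.328/0.650) = -0.32365
  0.431·log₂(0.431/0.193) = 0.49957
D(P‖Q) = 0.3249 bits.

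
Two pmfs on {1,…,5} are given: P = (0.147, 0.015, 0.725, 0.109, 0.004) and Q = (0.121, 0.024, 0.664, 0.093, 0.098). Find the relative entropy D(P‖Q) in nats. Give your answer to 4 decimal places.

0.0898 nats

D(P‖Q) = Σ p·ln(p/q).
  0.147·ln(0.147/0.121) = 0.02861
  0.015·ln(0.015/0.024) = -0.00705
  0.725·ln(0.725/0.664) = 0.06372
  0.109·ln(0.109/0.093) = 0.01730
  0.004·ln(0.004/0.098) = -0.01279
D(P‖Q) = 0.0898 nats.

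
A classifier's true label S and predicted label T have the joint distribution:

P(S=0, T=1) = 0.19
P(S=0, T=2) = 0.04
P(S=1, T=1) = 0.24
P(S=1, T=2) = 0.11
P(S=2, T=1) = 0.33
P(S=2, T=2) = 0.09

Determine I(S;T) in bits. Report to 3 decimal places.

0.013 bits

Marginals: p(S) = (0.2300, 0.3500, 0.4200), p(T) = (0.7600, 0.2400).
I(S;T) = Σ p(x,y)·log₂[p(x,y)/(p(x)p(y))].
  (0,1): 0.19·log₂(1.0870) = 0.0229
  (0,2): 0.04·log₂(0.7246) = -0.0186
  (1,1): 0.24·log₂(0.9023) = -0.0356
  (1,2): 0.11·log₂(1.3095) = 0.0428
  (2,1): 0.33·log₂(1.0338) = 0.0158
  (2,2): 0.09·log₂(0.8929) = -0.0147
Sum = 0.013 bits.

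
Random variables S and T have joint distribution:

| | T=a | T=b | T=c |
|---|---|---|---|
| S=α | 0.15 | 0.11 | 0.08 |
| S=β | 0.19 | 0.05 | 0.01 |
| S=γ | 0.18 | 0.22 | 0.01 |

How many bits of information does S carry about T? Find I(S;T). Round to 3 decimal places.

Marginals: p(S) = (0.3400, 0.2500, 0.4100), p(T) = (0.5200, 0.3800, 0.1000).
I(S;T) = Σ p(x,y)·log₂[p(x,y)/(p(x)p(y))].
  (α,a): 0.15·log₂(0.8484) = -0.0356
  (α,b): 0.11·log₂(0.8514) = -0.0255
  (α,c): 0.08·log₂(2.3529) = 0.0988
  (β,a): 0.19·log₂(1.4615) = 0.1040
  (β,b): 0.05·log₂(0.5263) = -0.0463
  (β,c): 0.01·log₂(0.4000) = -0.0132
  (γ,a): 0.18·log₂(0.8443) = -0.0440
  (γ,b): 0.22·log₂(1.4121) = 0.1095
  (γ,c): 0.01·log₂(0.2439) = -0.0204
Sum = 0.127 bits.

0.127 bits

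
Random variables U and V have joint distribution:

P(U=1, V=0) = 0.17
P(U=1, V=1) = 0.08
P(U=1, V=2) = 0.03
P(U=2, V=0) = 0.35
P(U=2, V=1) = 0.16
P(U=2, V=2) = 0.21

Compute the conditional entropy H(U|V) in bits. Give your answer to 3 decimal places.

Chain rule: H(U|V) = H(U,V) − H(V).
Marginals: p(U) = (0.2800, 0.7200), p(V) = (0.5200, 0.2400, 0.2400).
H(U,V) = 2.3038 bits; H(V) = 1.4788 bits.
H(U|V) = 2.3038 − 1.4788 = 0.825 bits.

0.825 bits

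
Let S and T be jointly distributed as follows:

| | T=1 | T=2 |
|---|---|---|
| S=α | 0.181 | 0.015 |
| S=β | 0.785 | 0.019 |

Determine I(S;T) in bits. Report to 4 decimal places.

0.0079 bits

Marginals: p(S) = (0.1960, 0.8040), p(T) = (0.9660, 0.0340).
I(S;T) = Σ p(x,y)·log₂[p(x,y)/(p(x)p(y))].
  (α,1): 0.181·log₂(0.9560) = -0.01176
  (α,2): 0.015·log₂(2.2509) = 0.01756
  (β,1): 0.785·log₂(1.0107) = 0.01209
  (β,2): 0.019·log₂(0.6951) = -0.00997
Sum = 0.0079 bits.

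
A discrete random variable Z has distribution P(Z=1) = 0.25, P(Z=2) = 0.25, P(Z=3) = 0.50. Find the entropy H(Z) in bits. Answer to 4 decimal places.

H(Z) = −Σ p·log₂ p.
  −(0.25)·log₂(0.25) = 0.50000
  −(0.25)·log₂(0.25) = 0.50000
  −(0.50)·log₂(0.50) = 0.50000
Sum: 0.50000 + 0.50000 + 0.50000 = 1.5000 bits.

1.5000 bits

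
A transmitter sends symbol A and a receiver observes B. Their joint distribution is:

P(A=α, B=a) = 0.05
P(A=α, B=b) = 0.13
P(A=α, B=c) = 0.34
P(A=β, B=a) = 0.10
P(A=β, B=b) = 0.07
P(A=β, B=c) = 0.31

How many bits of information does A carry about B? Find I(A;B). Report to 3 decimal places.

0.025 bits

Marginals: p(A) = (0.5200, 0.4800), p(B) = (0.1500, 0.2000, 0.6500).
I(A;B) = H(A) + H(B) − H(A,B).
H(A) = 0.9988, H(B) = 1.2789, H(A,B) = 2.2525.
I(A;B) = 0.9988 + 1.2789 − 2.2525 = 0.025 bits.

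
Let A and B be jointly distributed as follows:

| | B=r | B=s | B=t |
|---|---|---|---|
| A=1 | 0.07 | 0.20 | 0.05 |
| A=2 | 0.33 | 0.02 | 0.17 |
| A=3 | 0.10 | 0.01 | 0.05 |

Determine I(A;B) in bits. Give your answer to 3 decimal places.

Marginals: p(A) = (0.3200, 0.5200, 0.1600), p(B) = (0.5000, 0.2300, 0.2700).
I(A;B) = H(A) + H(B) − H(A,B).
H(A) = 1.4396, H(B) = 1.4977, H(A,B) = 2.6391.
I(A;B) = 1.4396 + 1.4977 − 2.6391 = 0.298 bits.

0.298 bits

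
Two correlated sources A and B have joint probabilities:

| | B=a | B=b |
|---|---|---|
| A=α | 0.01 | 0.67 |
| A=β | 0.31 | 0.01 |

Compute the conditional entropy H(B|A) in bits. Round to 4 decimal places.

Chain rule: H(B|A) = H(A,B) − H(A).
Marginals: p(A) = (0.6800, 0.3200), p(B) = (0.3200, 0.6800).
H(A,B) = 1.0438 bits; H(A) = 0.9044 bits.
H(B|A) = 1.0438 − 0.9044 = 0.1394 bits.

0.1394 bits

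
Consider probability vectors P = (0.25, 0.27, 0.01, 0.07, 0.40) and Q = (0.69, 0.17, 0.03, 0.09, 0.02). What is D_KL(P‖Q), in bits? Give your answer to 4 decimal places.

D(P‖Q) = Σ p·log₂(p/q).
  0.25·log₂(0.25/0.69) = -0.36617
  0.27·log₂(0.27/0.17) = 0.18020
  0.01·log₂(0.01/0.03) = -0.01585
  0.07·log₂(0.07/0.09) = -0.02538
  0.40·log₂(0.40/0.02) = 1.72877
D(P‖Q) = 1.5016 bits.

1.5016 bits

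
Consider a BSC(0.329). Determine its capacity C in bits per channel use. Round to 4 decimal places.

0.0861 bits

Binary symmetric channel: C = 1 − h₂(ε) where h₂ is the binary entropy function.
h₂(0.329) = −0.329·log₂0.329 − 0.671·log₂0.671 = 0.9139.
C = 1 − 0.9139 = 0.0861 bits per channel use.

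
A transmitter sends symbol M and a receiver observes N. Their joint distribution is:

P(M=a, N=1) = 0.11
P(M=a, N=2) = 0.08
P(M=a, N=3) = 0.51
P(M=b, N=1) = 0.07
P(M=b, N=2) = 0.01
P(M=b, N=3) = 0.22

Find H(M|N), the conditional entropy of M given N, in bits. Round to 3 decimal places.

0.863 bits

Marginals: p(M) = (0.7000, 0.3000), p(N) = (0.1800, 0.0900, 0.7300).
H(M|N) = Σ p(N) · H(M|N=·).
  N=1: p=0.1800, H(M|N=1) = 0.9641
  N=2: p=0.0900, H(M|N=2) = 0.5033
  N=3: p=0.7300, H(M|N=3) = 0.8830
Weighted sum = 0.863 bits.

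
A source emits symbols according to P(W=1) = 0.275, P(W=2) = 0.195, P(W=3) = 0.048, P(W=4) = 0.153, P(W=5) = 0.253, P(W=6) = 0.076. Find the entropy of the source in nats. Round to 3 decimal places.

1.650 nats

H(W) = −Σ p·ln p.
  −(0.275)·ln(0.275) = 0.3550
  −(0.195)·ln(0.195) = 0.3188
  −(0.048)·ln(0.048) = 0.1458
  −(0.153)·ln(0.153) = 0.2872
  −(0.253)·ln(0.253) = 0.3477
  −(0.076)·ln(0.076) = 0.1959
Sum: 0.3550 + 0.3188 + 0.1458 + 0.2872 + 0.3477 + 0.1959 = 1.650 nats.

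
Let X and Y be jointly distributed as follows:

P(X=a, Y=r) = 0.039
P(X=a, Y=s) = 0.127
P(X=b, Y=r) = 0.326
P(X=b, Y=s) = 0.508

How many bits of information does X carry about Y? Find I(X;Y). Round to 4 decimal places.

0.0111 bits

Marginals: p(X) = (0.1660, 0.8340), p(Y) = (0.3650, 0.6350).
I(X;Y) = Σ p(x,y)·log₂[p(x,y)/(p(x)p(y))].
  (a,r): 0.039·log₂(0.6437) = -0.02479
  (a,s): 0.127·log₂(1.2048) = 0.03414
  (b,r): 0.326·log₂(1.0709) = 0.03223
  (b,s): 0.508·log₂(0.9592) = -0.03050
Sum = 0.0111 bits.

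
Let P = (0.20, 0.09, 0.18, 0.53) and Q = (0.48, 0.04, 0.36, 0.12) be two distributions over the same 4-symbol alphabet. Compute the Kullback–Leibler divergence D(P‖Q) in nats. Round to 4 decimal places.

D(P‖Q) = Σ p·ln(p/q).
  0.20·ln(0.20/0.48) = -0.17509
  0.09·ln(0.09/0.04) = 0.07298
  0.18·ln(0.18/0.36) = -0.12477
  0.53·ln(0.53/0.12) = 0.78725
D(P‖Q) = 0.5604 nats.

0.5604 nats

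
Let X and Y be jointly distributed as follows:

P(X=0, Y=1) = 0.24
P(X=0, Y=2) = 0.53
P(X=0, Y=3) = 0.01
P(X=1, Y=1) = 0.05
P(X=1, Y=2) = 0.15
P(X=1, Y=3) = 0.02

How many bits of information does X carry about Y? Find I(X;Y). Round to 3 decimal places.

Marginals: p(X) = (0.7800, 0.2200), p(Y) = (0.2900, 0.6800, 0.0300).
I(X;Y) = H(X) + H(Y) − H(X,Y).
H(X) = 0.7602, H(Y) = 1.0480, H(X,Y) = 1.7855.
I(X;Y) = 0.7602 + 1.0480 − 1.7855 = 0.023 bits.

0.023 bits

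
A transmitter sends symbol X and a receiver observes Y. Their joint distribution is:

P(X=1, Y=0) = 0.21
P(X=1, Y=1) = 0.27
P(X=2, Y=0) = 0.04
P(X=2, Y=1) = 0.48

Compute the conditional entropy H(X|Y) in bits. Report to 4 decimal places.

Chain rule: H(X|Y) = H(X,Y) − H(Y).
Marginals: p(X) = (0.4800, 0.5200), p(Y) = (0.2500, 0.7500).
H(X,Y) = 1.6769 bits; H(Y) = 0.8113 bits.
H(X|Y) = 1.6769 − 0.8113 = 0.8656 bits.

0.8656 bits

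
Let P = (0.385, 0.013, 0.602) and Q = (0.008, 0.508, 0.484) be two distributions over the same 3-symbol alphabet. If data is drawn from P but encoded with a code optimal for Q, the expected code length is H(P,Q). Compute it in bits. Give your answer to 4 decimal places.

H(P,Q) = −Σ p·log₂ q.
  −0.385·log₂(0.008) = 2.68183
  −0.013·log₂(0.508) = 0.01270
  −0.602·log₂(0.484) = 0.63025
H(P,Q) = 3.3248 bits.

3.3248 bits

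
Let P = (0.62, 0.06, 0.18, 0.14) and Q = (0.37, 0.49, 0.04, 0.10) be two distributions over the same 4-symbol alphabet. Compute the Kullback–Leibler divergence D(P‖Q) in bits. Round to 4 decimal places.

0.7385 bits

D(P‖Q) = Σ p·log₂(p/q).
  0.62·log₂(0.62/0.37) = 0.46174
  0.06·log₂(0.06/0.49) = -0.18178
  0.18·log₂(0.18/0.04) = 0.39059
  0.14·log₂(0.14/0.10) = 0.06796
D(P‖Q) = 0.7385 bits.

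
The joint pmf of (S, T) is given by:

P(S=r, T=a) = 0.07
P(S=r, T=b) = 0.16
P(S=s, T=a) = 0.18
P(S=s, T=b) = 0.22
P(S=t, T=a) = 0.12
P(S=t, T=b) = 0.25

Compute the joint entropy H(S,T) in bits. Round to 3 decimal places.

2.485 bits

H(S,T) = −Σ p(x,y)·log₂ p(x,y) over all 6 cells.
  cell (r,a): −0.07·log₂0.07 = 0.2686
  cell (r,b): −0.16·log₂0.16 = 0.4230
  cell (s,a): −0.18·log₂0.18 = 0.4453
  cell (s,b): −0.22·log₂0.22 = 0.4806
  cell (t,a): −0.12·log₂0.12 = 0.3671
  cell (t,b): −0.25·log₂0.25 = 0.5000
Sum = 2.485 bits.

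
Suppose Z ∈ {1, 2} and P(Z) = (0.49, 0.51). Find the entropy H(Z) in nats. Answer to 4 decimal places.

H(Z) = −Σ p·ln p.
  −(0.49)·ln(0.49) = 0.34954
  −(0.51)·ln(0.51) = 0.34341
Sum: 0.34954 + 0.34341 = 0.6929 nats.

0.6929 nats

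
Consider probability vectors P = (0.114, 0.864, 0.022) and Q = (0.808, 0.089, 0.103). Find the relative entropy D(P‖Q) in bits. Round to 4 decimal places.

2.4621 bits

D(P‖Q) = Σ p·log₂(p/q).
  0.114·log₂(0.114/0.808) = -0.32209
  0.864·log₂(0.864/0.089) = 2.83319
  0.022·log₂(0.022/0.103) = -0.04900
D(P‖Q) = 2.4621 bits.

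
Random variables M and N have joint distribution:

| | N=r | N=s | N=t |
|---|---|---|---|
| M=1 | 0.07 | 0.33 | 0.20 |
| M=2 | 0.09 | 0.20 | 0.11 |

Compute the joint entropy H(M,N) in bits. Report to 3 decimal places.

2.388 bits

H(M,N) = −Σ p(x,y)·log₂ p(x,y) over all 6 cells.
  cell (1,r): −0.07·log₂0.07 = 0.2686
  cell (1,s): −0.33·log₂0.33 = 0.5278
  cell (1,t): −0.20·log₂0.20 = 0.4644
  cell (2,r): −0.09·log₂0.09 = 0.3127
  cell (2,s): −0.20·log₂0.20 = 0.4644
  cell (2,t): −0.11·log₂0.11 = 0.3503
Sum = 2.388 bits.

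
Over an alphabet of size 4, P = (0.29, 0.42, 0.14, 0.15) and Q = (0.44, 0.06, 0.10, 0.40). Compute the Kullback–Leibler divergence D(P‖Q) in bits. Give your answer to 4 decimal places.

D(P‖Q) = Σ p·log₂(p/q).
  0.29·log₂(0.29/0.44) = -0.17442
  0.42·log₂(0.42/0.06) = 1.17909
  0.14·log₂(0.14/0.10) = 0.06796
  0.15·log₂(0.15/0.40) = -0.21226
D(P‖Q) = 0.8604 bits.

0.8604 bits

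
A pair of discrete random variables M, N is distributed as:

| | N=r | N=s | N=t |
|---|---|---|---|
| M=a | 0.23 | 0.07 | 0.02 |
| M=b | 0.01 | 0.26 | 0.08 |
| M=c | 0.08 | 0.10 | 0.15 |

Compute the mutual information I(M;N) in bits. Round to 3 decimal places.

Marginals: p(M) = (0.3200, 0.3500, 0.3300), p(N) = (0.3200, 0.4300, 0.2500).
I(M;N) = Σ p(x,y)·log₂[p(x,y)/(p(x)p(y))].
  (a,r): 0.23·log₂(2.2461) = 0.2685
  (a,s): 0.07·log₂(0.5087) = -0.0683
  (a,t): 0.02·log₂(0.2500) = -0.0400
  (b,r): 0.01·log₂(0.0893) = -0.0349
  (b,s): 0.26·log₂(1.7276) = 0.2051
  (b,t): 0.08·log₂(0.9143) = -0.0103
  (c,r): 0.08·log₂(0.7576) = -0.0320
  (c,s): 0.10·log₂(0.7047) = -0.0505
  (c,t): 0.15·log₂(1.8182) = 0.1294
Sum = 0.367 bits.

0.367 bits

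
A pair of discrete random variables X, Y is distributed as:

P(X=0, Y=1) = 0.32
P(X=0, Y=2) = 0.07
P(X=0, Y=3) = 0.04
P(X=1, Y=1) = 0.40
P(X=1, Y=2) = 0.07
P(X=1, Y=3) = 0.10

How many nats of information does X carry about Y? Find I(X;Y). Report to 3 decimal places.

Marginals: p(X) = (0.4300, 0.5700), p(Y) = (0.7200, 0.1400, 0.1400).
I(X;Y) = H(X) + H(Y) − H(X,Y).
H(X) = 0.6833, H(Y) = 0.7870, H(X,Y) = 1.4624.
I(X;Y) = 0.6833 + 0.7870 − 1.4624 = 0.008 nats.

0.008 nats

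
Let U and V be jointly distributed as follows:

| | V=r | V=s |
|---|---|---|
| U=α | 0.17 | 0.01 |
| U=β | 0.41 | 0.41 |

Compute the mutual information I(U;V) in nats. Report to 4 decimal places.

Marginals: p(U) = (0.1800, 0.8200), p(V) = (0.5800, 0.4200).
I(U;V) = Σ p(x,y)·ln[p(x,y)/(p(x)p(y))].
  (α,r): 0.17·ln(1.6284) = 0.08289
  (α,s): 0.01·ln(0.1323) = -0.02023
  (β,r): 0.41·ln(0.8621) = -0.06085
  (β,s): 0.41·ln(1.1905) = 0.07148
Sum = 0.0733 nats.

0.0733 nats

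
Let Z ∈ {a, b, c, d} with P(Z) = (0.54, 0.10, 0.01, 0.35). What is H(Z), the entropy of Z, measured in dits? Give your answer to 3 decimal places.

H(Z) = −Σ p·log₁₀ p.
  −(0.54)·log₁₀(0.54) = 0.1445
  −(0.10)·log₁₀(0.10) = 0.1000
  −(0.01)·log₁₀(0.01) = 0.0200
  −(0.35)·log₁₀(0.35) = 0.1596
Sum: 0.1445 + 0.1000 + 0.0200 + 0.1596 = 0.424 dits.

0.424 dits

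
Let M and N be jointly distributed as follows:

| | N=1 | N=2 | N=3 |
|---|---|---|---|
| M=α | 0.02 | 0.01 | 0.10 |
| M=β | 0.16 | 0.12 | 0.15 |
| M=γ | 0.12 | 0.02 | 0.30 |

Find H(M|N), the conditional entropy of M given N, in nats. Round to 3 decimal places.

Chain rule: H(M|N) = H(M,N) − H(N).
Marginals: p(M) = (0.1300, 0.4300, 0.4400), p(N) = (0.3000, 0.1500, 0.5500).
H(M,N) = 1.8806 nats; H(N) = 0.9746 nats.
H(M|N) = 1.8806 − 0.9746 = 0.906 nats.

0.906 nats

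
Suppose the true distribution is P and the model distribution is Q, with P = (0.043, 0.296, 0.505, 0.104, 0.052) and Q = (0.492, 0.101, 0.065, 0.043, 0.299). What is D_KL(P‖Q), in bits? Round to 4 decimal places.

D(P‖Q) = Σ p·log₂(p/q).
  0.043·log₂(0.043/0.492) = -0.15120
  0.296·log₂(0.296/0.101) = 0.45917
  0.505·log₂(0.505/0.065) = 1.49367
  0.104·log₂(0.104/0.043) = 0.13251
  0.052·log₂(0.052/0.299) = -0.13123
D(P‖Q) = 1.8029 bits.

1.8029 bits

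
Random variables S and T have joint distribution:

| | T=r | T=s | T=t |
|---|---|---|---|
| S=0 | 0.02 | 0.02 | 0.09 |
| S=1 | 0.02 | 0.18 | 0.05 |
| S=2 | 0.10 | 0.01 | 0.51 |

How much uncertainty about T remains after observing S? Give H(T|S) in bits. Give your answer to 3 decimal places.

0.897 bits

Marginals: p(S) = (0.1300, 0.2500, 0.6200), p(T) = (0.1400, 0.2100, 0.6500).
H(T|S) = Σ p(S) · H(T|S=·).
  S=0: p=0.1300, H(T|S=0) = 1.1982
  S=1: p=0.2500, H(T|S=1) = 1.0971
  S=2: p=0.6200, H(T|S=2) = 0.7524
Weighted sum = 0.897 bits.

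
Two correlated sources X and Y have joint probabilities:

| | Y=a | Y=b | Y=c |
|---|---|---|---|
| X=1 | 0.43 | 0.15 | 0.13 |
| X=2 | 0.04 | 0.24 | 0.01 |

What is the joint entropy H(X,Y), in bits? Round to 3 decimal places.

2.063 bits

H(X,Y) = −Σ p(x,y)·log₂ p(x,y) over all 6 cells.
  cell (1,a): −0.43·log₂0.43 = 0.5236
  cell (1,b): −0.15·log₂0.15 = 0.4105
  cell (1,c): −0.13·log₂0.13 = 0.3826
  cell (2,a): −0.04·log₂0.04 = 0.1858
  cell (2,b): −0.24·log₂0.24 = 0.4941
  cell (2,c): −0.01·log₂0.01 = 0.0664
Sum = 2.063 bits.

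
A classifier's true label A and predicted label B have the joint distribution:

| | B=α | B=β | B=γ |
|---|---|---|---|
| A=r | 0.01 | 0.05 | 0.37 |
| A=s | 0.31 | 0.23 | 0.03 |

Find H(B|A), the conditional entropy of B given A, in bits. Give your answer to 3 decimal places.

Chain rule: H(B|A) = H(A,B) − H(A).
Marginals: p(A) = (0.4300, 0.5700), p(B) = (0.3200, 0.2800, 0.4000).
H(A,B) = 1.9765 bits; H(A) = 0.9858 bits.
H(B|A) = 1.9765 − 0.9858 = 0.991 bits.

0.991 bits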